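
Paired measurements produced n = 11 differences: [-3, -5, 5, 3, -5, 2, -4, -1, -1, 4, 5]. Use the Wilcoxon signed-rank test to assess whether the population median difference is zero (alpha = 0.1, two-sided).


Step 1: Drop any zero differences (none here) and take |d_i|.
|d| = [3, 5, 5, 3, 5, 2, 4, 1, 1, 4, 5]
Step 2: Midrank |d_i| (ties get averaged ranks).
ranks: |3|->4.5, |5|->9.5, |5|->9.5, |3|->4.5, |5|->9.5, |2|->3, |4|->6.5, |1|->1.5, |1|->1.5, |4|->6.5, |5|->9.5
Step 3: Attach original signs; sum ranks with positive sign and with negative sign.
W+ = 9.5 + 4.5 + 3 + 6.5 + 9.5 = 33
W- = 4.5 + 9.5 + 9.5 + 6.5 + 1.5 + 1.5 = 33
(Check: W+ + W- = 66 should equal n(n+1)/2 = 66.)
Step 4: Test statistic W = min(W+, W-) = 33.
Step 5: Ties in |d|, so use the tie-corrected normal approximation.
        E[W] = n(n+1)/4 = 11*12/4 = 33.
        Tie groups: |d|=1 (t=2), |d|=3 (t=2), |d|=4 (t=2), |d|=5 (t=4); sum(t^3 - t) = 78.
        Var[W] = n(n+1)(2n+1)/24 - sum(t^3-t)/48 = 3036/24 - 78/48 = 124.875.
        z = (W - E[W]) / sqrt(Var[W]) = (33 - 33) / 11.1747 = 0.0000.
        Two-sided p = 2*Phi(z) = 1.000000.
Step 6: alpha = 0.1. fail to reject H0.

W+ = 33, W- = 33, W = min = 33, p = 1.000000, fail to reject H0.


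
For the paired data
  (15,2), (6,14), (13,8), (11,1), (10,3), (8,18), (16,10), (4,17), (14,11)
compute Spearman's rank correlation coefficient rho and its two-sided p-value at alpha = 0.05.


Step 1: Rank x and y separately (midranks; no ties here).
rank(x): 15->8, 6->2, 13->6, 11->5, 10->4, 8->3, 16->9, 4->1, 14->7
rank(y): 2->2, 14->7, 8->4, 1->1, 3->3, 18->9, 10->5, 17->8, 11->6
Step 2: d_i = R_x(i) - R_y(i); compute d_i^2.
  (8-2)^2=36, (2-7)^2=25, (6-4)^2=4, (5-1)^2=16, (4-3)^2=1, (3-9)^2=36, (9-5)^2=16, (1-8)^2=49, (7-6)^2=1
sum(d^2) = 184.
Step 3: rho = 1 - 6*184 / (9*(9^2 - 1)) = 1 - 1104/720 = -0.533333.
Step 4: Under H0, t = rho * sqrt((n-2)/(1-rho^2)) = -1.6681 ~ t(7).
Step 5: Two-sided p-value from the t-distribution with 7 df = 0.139227.
Step 6: alpha = 0.05. fail to reject H0.

rho = -0.5333, p = 0.139227, fail to reject H0 at alpha = 0.05.


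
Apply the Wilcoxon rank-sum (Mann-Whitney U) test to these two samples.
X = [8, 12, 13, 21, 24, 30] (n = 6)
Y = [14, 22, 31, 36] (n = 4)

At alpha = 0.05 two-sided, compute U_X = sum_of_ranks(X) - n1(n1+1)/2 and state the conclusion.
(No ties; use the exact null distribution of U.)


Step 1: Combine and sort all 10 observations; assign midranks.
sorted (value, group): (8,X), (12,X), (13,X), (14,Y), (21,X), (22,Y), (24,X), (30,X), (31,Y), (36,Y)
ranks: 8->1, 12->2, 13->3, 14->4, 21->5, 22->6, 24->7, 30->8, 31->9, 36->10
Step 2: Rank sum for X: R1 = 1 + 2 + 3 + 5 + 7 + 8 = 26.
Step 3: U_X = R1 - n1(n1+1)/2 = 26 - 6*7/2 = 26 - 21 = 5.
       U_Y = n1*n2 - U_X = 24 - 5 = 19.
Step 4: No ties, so the exact null distribution of U (based on enumerating the C(10,6) = 210 equally likely rank assignments) gives the two-sided p-value.
Step 5: p-value = 0.171429; compare to alpha = 0.05. fail to reject H0.

U_X = 5, p = 0.171429, fail to reject H0 at alpha = 0.05.


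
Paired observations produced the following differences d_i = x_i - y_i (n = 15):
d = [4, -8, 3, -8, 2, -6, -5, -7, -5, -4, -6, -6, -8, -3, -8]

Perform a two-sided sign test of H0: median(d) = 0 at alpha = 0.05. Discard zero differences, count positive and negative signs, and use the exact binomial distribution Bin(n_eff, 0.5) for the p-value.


Step 1: Discard zero differences. Original n = 15; n_eff = number of nonzero differences = 15.
Nonzero differences (with sign): +4, -8, +3, -8, +2, -6, -5, -7, -5, -4, -6, -6, -8, -3, -8
Step 2: Count signs: positive = 3, negative = 12.
Step 3: Under H0: P(positive) = 0.5, so the number of positives S ~ Bin(15, 0.5).
Step 4: Two-sided exact p-value = sum of Bin(15,0.5) probabilities at or below the observed probability = 0.035156.
Step 5: alpha = 0.05. reject H0.

n_eff = 15, pos = 3, neg = 12, p = 0.035156, reject H0.


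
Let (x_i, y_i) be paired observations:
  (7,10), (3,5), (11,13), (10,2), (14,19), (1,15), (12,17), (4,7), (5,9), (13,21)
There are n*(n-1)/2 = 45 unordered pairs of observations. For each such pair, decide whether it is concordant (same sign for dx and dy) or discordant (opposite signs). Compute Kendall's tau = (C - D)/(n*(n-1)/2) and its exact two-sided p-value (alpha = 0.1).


Step 1: Enumerate the 45 unordered pairs (i,j) with i<j and classify each by sign(x_j-x_i) * sign(y_j-y_i).
  (1,2):dx=-4,dy=-5->C; (1,3):dx=+4,dy=+3->C; (1,4):dx=+3,dy=-8->D; (1,5):dx=+7,dy=+9->C
  (1,6):dx=-6,dy=+5->D; (1,7):dx=+5,dy=+7->C; (1,8):dx=-3,dy=-3->C; (1,9):dx=-2,dy=-1->C
  (1,10):dx=+6,dy=+11->C; (2,3):dx=+8,dy=+8->C; (2,4):dx=+7,dy=-3->D; (2,5):dx=+11,dy=+14->C
  (2,6):dx=-2,dy=+10->D; (2,7):dx=+9,dy=+12->C; (2,8):dx=+1,dy=+2->C; (2,9):dx=+2,dy=+4->C
  (2,10):dx=+10,dy=+16->C; (3,4):dx=-1,dy=-11->C; (3,5):dx=+3,dy=+6->C; (3,6):dx=-10,dy=+2->D
  (3,7):dx=+1,dy=+4->C; (3,8):dx=-7,dy=-6->C; (3,9):dx=-6,dy=-4->C; (3,10):dx=+2,dy=+8->C
  (4,5):dx=+4,dy=+17->C; (4,6):dx=-9,dy=+13->D; (4,7):dx=+2,dy=+15->C; (4,8):dx=-6,dy=+5->D
  (4,9):dx=-5,dy=+7->D; (4,10):dx=+3,dy=+19->C; (5,6):dx=-13,dy=-4->C; (5,7):dx=-2,dy=-2->C
  (5,8):dx=-10,dy=-12->C; (5,9):dx=-9,dy=-10->C; (5,10):dx=-1,dy=+2->D; (6,7):dx=+11,dy=+2->C
  (6,8):dx=+3,dy=-8->D; (6,9):dx=+4,dy=-6->D; (6,10):dx=+12,dy=+6->C; (7,8):dx=-8,dy=-10->C
  (7,9):dx=-7,dy=-8->C; (7,10):dx=+1,dy=+4->C; (8,9):dx=+1,dy=+2->C; (8,10):dx=+9,dy=+14->C
  (9,10):dx=+8,dy=+12->C
Step 2: C = 34, D = 11, total pairs = 45.
Step 3: tau = (C - D)/(n(n-1)/2) = (34 - 11)/45 = 0.511111.
Step 4: Exact two-sided p-value (enumerate n! = 3628800 permutations of y under H0): p = 0.046623.
Step 5: alpha = 0.1. reject H0.

tau_b = 0.5111 (C=34, D=11), p = 0.046623, reject H0.


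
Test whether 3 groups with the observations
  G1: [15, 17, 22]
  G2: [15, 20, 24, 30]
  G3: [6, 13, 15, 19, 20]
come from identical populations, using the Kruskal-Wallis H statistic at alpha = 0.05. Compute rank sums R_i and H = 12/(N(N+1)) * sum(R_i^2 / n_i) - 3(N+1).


Step 1: Combine all N = 12 observations and assign midranks.
sorted (value, group, rank): (6,G3,1), (13,G3,2), (15,G1,4), (15,G2,4), (15,G3,4), (17,G1,6), (19,G3,7), (20,G2,8.5), (20,G3,8.5), (22,G1,10), (24,G2,11), (30,G2,12)
Step 2: Sum ranks within each group.
R_1 = 20 (n_1 = 3)
R_2 = 35.5 (n_2 = 4)
R_3 = 22.5 (n_3 = 5)
Step 3: H = 12/(N(N+1)) * sum(R_i^2/n_i) - 3(N+1)
     = 12/(12*13) * (20^2/3 + 35.5^2/4 + 22.5^2/5) - 3*13
     = 0.076923 * 549.646 - 39
     = 3.280449.
Step 4: Ties present; correction factor C = 1 - 30/(12^3 - 12) = 0.982517. Corrected H = 3.280449 / 0.982517 = 3.338820.
Step 5: Under H0, H ~ chi^2(2); p-value = 0.188358.
Step 6: alpha = 0.05. fail to reject H0.

H = 3.3388, df = 2, p = 0.188358, fail to reject H0.


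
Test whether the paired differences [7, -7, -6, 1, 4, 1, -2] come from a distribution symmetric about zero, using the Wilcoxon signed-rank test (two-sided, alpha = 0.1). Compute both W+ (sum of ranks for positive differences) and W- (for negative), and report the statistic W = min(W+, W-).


Step 1: Drop any zero differences (none here) and take |d_i|.
|d| = [7, 7, 6, 1, 4, 1, 2]
Step 2: Midrank |d_i| (ties get averaged ranks).
ranks: |7|->6.5, |7|->6.5, |6|->5, |1|->1.5, |4|->4, |1|->1.5, |2|->3
Step 3: Attach original signs; sum ranks with positive sign and with negative sign.
W+ = 6.5 + 1.5 + 4 + 1.5 = 13.5
W- = 6.5 + 5 + 3 = 14.5
(Check: W+ + W- = 28 should equal n(n+1)/2 = 28.)
Step 4: Test statistic W = min(W+, W-) = 13.5.
Step 5: Ties in |d|, so use the tie-corrected normal approximation.
        E[W] = n(n+1)/4 = 7*8/4 = 14.
        Tie groups: |d|=1 (t=2), |d|=7 (t=2); sum(t^3 - t) = 12.
        Var[W] = n(n+1)(2n+1)/24 - sum(t^3-t)/48 = 840/24 - 12/48 = 34.75.
        z = (W - E[W]) / sqrt(Var[W]) = (13.5 - 14) / 5.8949 = -0.0848.
        Two-sided p = 2*Phi(z) = 0.932405.
Step 6: alpha = 0.1. fail to reject H0.

W+ = 13.5, W- = 14.5, W = min = 13.5, p = 0.932405, fail to reject H0.


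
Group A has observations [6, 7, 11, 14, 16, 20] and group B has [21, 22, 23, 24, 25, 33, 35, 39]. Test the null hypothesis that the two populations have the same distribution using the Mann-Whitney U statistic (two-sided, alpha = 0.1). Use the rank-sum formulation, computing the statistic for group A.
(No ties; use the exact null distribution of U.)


Step 1: Combine and sort all 14 observations; assign midranks.
sorted (value, group): (6,X), (7,X), (11,X), (14,X), (16,X), (20,X), (21,Y), (22,Y), (23,Y), (24,Y), (25,Y), (33,Y), (35,Y), (39,Y)
ranks: 6->1, 7->2, 11->3, 14->4, 16->5, 20->6, 21->7, 22->8, 23->9, 24->10, 25->11, 33->12, 35->13, 39->14
Step 2: Rank sum for X: R1 = 1 + 2 + 3 + 4 + 5 + 6 = 21.
Step 3: U_X = R1 - n1(n1+1)/2 = 21 - 6*7/2 = 21 - 21 = 0.
       U_Y = n1*n2 - U_X = 48 - 0 = 48.
Step 4: No ties, so the exact null distribution of U (based on enumerating the C(14,6) = 3003 equally likely rank assignments) gives the two-sided p-value.
Step 5: p-value = 0.000666; compare to alpha = 0.1. reject H0.

U_X = 0, p = 0.000666, reject H0 at alpha = 0.1.


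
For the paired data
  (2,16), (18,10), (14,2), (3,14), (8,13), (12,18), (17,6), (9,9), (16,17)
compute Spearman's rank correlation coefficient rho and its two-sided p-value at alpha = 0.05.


Step 1: Rank x and y separately (midranks; no ties here).
rank(x): 2->1, 18->9, 14->6, 3->2, 8->3, 12->5, 17->8, 9->4, 16->7
rank(y): 16->7, 10->4, 2->1, 14->6, 13->5, 18->9, 6->2, 9->3, 17->8
Step 2: d_i = R_x(i) - R_y(i); compute d_i^2.
  (1-7)^2=36, (9-4)^2=25, (6-1)^2=25, (2-6)^2=16, (3-5)^2=4, (5-9)^2=16, (8-2)^2=36, (4-3)^2=1, (7-8)^2=1
sum(d^2) = 160.
Step 3: rho = 1 - 6*160 / (9*(9^2 - 1)) = 1 - 960/720 = -0.333333.
Step 4: Under H0, t = rho * sqrt((n-2)/(1-rho^2)) = -0.9354 ~ t(7).
Step 5: Two-sided p-value from the t-distribution with 7 df = 0.380713.
Step 6: alpha = 0.05. fail to reject H0.

rho = -0.3333, p = 0.380713, fail to reject H0 at alpha = 0.05.


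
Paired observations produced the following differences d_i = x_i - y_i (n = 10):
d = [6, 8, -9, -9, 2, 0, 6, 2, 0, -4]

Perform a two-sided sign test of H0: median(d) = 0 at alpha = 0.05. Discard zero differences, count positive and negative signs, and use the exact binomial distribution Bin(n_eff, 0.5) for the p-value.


Step 1: Discard zero differences. Original n = 10; n_eff = number of nonzero differences = 8.
Nonzero differences (with sign): +6, +8, -9, -9, +2, +6, +2, -4
Step 2: Count signs: positive = 5, negative = 3.
Step 3: Under H0: P(positive) = 0.5, so the number of positives S ~ Bin(8, 0.5).
Step 4: Two-sided exact p-value = sum of Bin(8,0.5) probabilities at or below the observed probability = 0.726562.
Step 5: alpha = 0.05. fail to reject H0.

n_eff = 8, pos = 5, neg = 3, p = 0.726562, fail to reject H0.


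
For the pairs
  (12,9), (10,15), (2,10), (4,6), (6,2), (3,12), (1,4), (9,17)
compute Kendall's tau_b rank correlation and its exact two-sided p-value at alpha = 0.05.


Step 1: Enumerate the 28 unordered pairs (i,j) with i<j and classify each by sign(x_j-x_i) * sign(y_j-y_i).
  (1,2):dx=-2,dy=+6->D; (1,3):dx=-10,dy=+1->D; (1,4):dx=-8,dy=-3->C; (1,5):dx=-6,dy=-7->C
  (1,6):dx=-9,dy=+3->D; (1,7):dx=-11,dy=-5->C; (1,8):dx=-3,dy=+8->D; (2,3):dx=-8,dy=-5->C
  (2,4):dx=-6,dy=-9->C; (2,5):dx=-4,dy=-13->C; (2,6):dx=-7,dy=-3->C; (2,7):dx=-9,dy=-11->C
  (2,8):dx=-1,dy=+2->D; (3,4):dx=+2,dy=-4->D; (3,5):dx=+4,dy=-8->D; (3,6):dx=+1,dy=+2->C
  (3,7):dx=-1,dy=-6->C; (3,8):dx=+7,dy=+7->C; (4,5):dx=+2,dy=-4->D; (4,6):dx=-1,dy=+6->D
  (4,7):dx=-3,dy=-2->C; (4,8):dx=+5,dy=+11->C; (5,6):dx=-3,dy=+10->D; (5,7):dx=-5,dy=+2->D
  (5,8):dx=+3,dy=+15->C; (6,7):dx=-2,dy=-8->C; (6,8):dx=+6,dy=+5->C; (7,8):dx=+8,dy=+13->C
Step 2: C = 17, D = 11, total pairs = 28.
Step 3: tau = (C - D)/(n(n-1)/2) = (17 - 11)/28 = 0.214286.
Step 4: Exact two-sided p-value (enumerate n! = 40320 permutations of y under H0): p = 0.548413.
Step 5: alpha = 0.05. fail to reject H0.

tau_b = 0.2143 (C=17, D=11), p = 0.548413, fail to reject H0.


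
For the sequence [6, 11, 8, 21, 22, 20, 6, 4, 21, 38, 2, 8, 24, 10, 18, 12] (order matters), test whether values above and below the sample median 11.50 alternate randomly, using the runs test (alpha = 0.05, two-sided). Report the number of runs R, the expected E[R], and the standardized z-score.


Step 1: Compute median = 11.50; label A = above, B = below.
Labels in order: BBBAAABBAABBABAA  (n_A = 8, n_B = 8)
Step 2: Count runs R = 8.
Step 3: Under H0 (random ordering), E[R] = 2*n_A*n_B/(n_A+n_B) + 1 = 2*8*8/16 + 1 = 9.0000.
        Var[R] = 2*n_A*n_B*(2*n_A*n_B - n_A - n_B) / ((n_A+n_B)^2 * (n_A+n_B-1)) = 14336/3840 = 3.7333.
        SD[R] = 1.9322.
Step 4: Continuity-corrected z = (R + 0.5 - E[R]) / SD[R] = (8 + 0.5 - 9.0000) / 1.9322 = -0.2588.
Step 5: Two-sided p-value via normal approximation = 2*(1 - Phi(|z|)) = 0.795809.
Step 6: alpha = 0.05. fail to reject H0.

R = 8, z = -0.2588, p = 0.795809, fail to reject H0.


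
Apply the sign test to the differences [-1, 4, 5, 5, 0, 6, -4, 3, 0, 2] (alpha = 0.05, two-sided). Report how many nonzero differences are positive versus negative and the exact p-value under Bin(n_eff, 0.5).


Step 1: Discard zero differences. Original n = 10; n_eff = number of nonzero differences = 8.
Nonzero differences (with sign): -1, +4, +5, +5, +6, -4, +3, +2
Step 2: Count signs: positive = 6, negative = 2.
Step 3: Under H0: P(positive) = 0.5, so the number of positives S ~ Bin(8, 0.5).
Step 4: Two-sided exact p-value = sum of Bin(8,0.5) probabilities at or below the observed probability = 0.289062.
Step 5: alpha = 0.05. fail to reject H0.

n_eff = 8, pos = 6, neg = 2, p = 0.289062, fail to reject H0.


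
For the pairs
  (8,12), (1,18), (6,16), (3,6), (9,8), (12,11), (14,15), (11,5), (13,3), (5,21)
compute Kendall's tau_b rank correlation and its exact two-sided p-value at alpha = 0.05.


Step 1: Enumerate the 45 unordered pairs (i,j) with i<j and classify each by sign(x_j-x_i) * sign(y_j-y_i).
  (1,2):dx=-7,dy=+6->D; (1,3):dx=-2,dy=+4->D; (1,4):dx=-5,dy=-6->C; (1,5):dx=+1,dy=-4->D
  (1,6):dx=+4,dy=-1->D; (1,7):dx=+6,dy=+3->C; (1,8):dx=+3,dy=-7->D; (1,9):dx=+5,dy=-9->D
  (1,10):dx=-3,dy=+9->D; (2,3):dx=+5,dy=-2->D; (2,4):dx=+2,dy=-12->D; (2,5):dx=+8,dy=-10->D
  (2,6):dx=+11,dy=-7->D; (2,7):dx=+13,dy=-3->D; (2,8):dx=+10,dy=-13->D; (2,9):dx=+12,dy=-15->D
  (2,10):dx=+4,dy=+3->C; (3,4):dx=-3,dy=-10->C; (3,5):dx=+3,dy=-8->D; (3,6):dx=+6,dy=-5->D
  (3,7):dx=+8,dy=-1->D; (3,8):dx=+5,dy=-11->D; (3,9):dx=+7,dy=-13->D; (3,10):dx=-1,dy=+5->D
  (4,5):dx=+6,dy=+2->C; (4,6):dx=+9,dy=+5->C; (4,7):dx=+11,dy=+9->C; (4,8):dx=+8,dy=-1->D
  (4,9):dx=+10,dy=-3->D; (4,10):dx=+2,dy=+15->C; (5,6):dx=+3,dy=+3->C; (5,7):dx=+5,dy=+7->C
  (5,8):dx=+2,dy=-3->D; (5,9):dx=+4,dy=-5->D; (5,10):dx=-4,dy=+13->D; (6,7):dx=+2,dy=+4->C
  (6,8):dx=-1,dy=-6->C; (6,9):dx=+1,dy=-8->D; (6,10):dx=-7,dy=+10->D; (7,8):dx=-3,dy=-10->C
  (7,9):dx=-1,dy=-12->C; (7,10):dx=-9,dy=+6->D; (8,9):dx=+2,dy=-2->D; (8,10):dx=-6,dy=+16->D
  (9,10):dx=-8,dy=+18->D
Step 2: C = 14, D = 31, total pairs = 45.
Step 3: tau = (C - D)/(n(n-1)/2) = (14 - 31)/45 = -0.377778.
Step 4: Exact two-sided p-value (enumerate n! = 3628800 permutations of y under H0): p = 0.155742.
Step 5: alpha = 0.05. fail to reject H0.

tau_b = -0.3778 (C=14, D=31), p = 0.155742, fail to reject H0.


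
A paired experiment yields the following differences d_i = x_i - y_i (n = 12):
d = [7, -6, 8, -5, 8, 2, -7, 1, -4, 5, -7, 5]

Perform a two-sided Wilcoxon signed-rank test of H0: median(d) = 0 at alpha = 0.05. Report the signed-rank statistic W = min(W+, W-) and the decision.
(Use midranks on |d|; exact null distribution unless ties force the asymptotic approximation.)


Step 1: Drop any zero differences (none here) and take |d_i|.
|d| = [7, 6, 8, 5, 8, 2, 7, 1, 4, 5, 7, 5]
Step 2: Midrank |d_i| (ties get averaged ranks).
ranks: |7|->9, |6|->7, |8|->11.5, |5|->5, |8|->11.5, |2|->2, |7|->9, |1|->1, |4|->3, |5|->5, |7|->9, |5|->5
Step 3: Attach original signs; sum ranks with positive sign and with negative sign.
W+ = 9 + 11.5 + 11.5 + 2 + 1 + 5 + 5 = 45
W- = 7 + 5 + 9 + 3 + 9 = 33
(Check: W+ + W- = 78 should equal n(n+1)/2 = 78.)
Step 4: Test statistic W = min(W+, W-) = 33.
Step 5: Ties in |d|, so use the tie-corrected normal approximation.
        E[W] = n(n+1)/4 = 12*13/4 = 39.
        Tie groups: |d|=5 (t=3), |d|=7 (t=3), |d|=8 (t=2); sum(t^3 - t) = 54.
        Var[W] = n(n+1)(2n+1)/24 - sum(t^3-t)/48 = 3900/24 - 54/48 = 161.375.
        z = (W - E[W]) / sqrt(Var[W]) = (33 - 39) / 12.7033 = -0.4723.
        Two-sided p = 2*Phi(z) = 0.636701.
Step 6: alpha = 0.05. fail to reject H0.

W+ = 45, W- = 33, W = min = 33, p = 0.636701, fail to reject H0.


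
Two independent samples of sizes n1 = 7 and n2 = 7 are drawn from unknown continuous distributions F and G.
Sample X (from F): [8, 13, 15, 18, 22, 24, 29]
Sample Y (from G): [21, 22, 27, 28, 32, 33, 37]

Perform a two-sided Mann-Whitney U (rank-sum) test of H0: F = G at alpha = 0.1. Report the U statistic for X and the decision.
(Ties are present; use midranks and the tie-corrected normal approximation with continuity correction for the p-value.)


Step 1: Combine and sort all 14 observations; assign midranks.
sorted (value, group): (8,X), (13,X), (15,X), (18,X), (21,Y), (22,X), (22,Y), (24,X), (27,Y), (28,Y), (29,X), (32,Y), (33,Y), (37,Y)
ranks: 8->1, 13->2, 15->3, 18->4, 21->5, 22->6.5, 22->6.5, 24->8, 27->9, 28->10, 29->11, 32->12, 33->13, 37->14
Step 2: Rank sum for X: R1 = 1 + 2 + 3 + 4 + 6.5 + 8 + 11 = 35.5.
Step 3: U_X = R1 - n1(n1+1)/2 = 35.5 - 7*8/2 = 35.5 - 28 = 7.5.
       U_Y = n1*n2 - U_X = 49 - 7.5 = 41.5.
Step 4: Ties are present, so use the tie-corrected normal approximation (with continuity correction) for the p-value.
Step 5: p-value = 0.034806; compare to alpha = 0.1. reject H0.

U_X = 7.5, p = 0.034806, reject H0 at alpha = 0.1.


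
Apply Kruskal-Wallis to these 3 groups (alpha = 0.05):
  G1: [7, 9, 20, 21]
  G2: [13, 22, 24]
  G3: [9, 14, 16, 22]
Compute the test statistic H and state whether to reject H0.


Step 1: Combine all N = 11 observations and assign midranks.
sorted (value, group, rank): (7,G1,1), (9,G1,2.5), (9,G3,2.5), (13,G2,4), (14,G3,5), (16,G3,6), (20,G1,7), (21,G1,8), (22,G2,9.5), (22,G3,9.5), (24,G2,11)
Step 2: Sum ranks within each group.
R_1 = 18.5 (n_1 = 4)
R_2 = 24.5 (n_2 = 3)
R_3 = 23 (n_3 = 4)
Step 3: H = 12/(N(N+1)) * sum(R_i^2/n_i) - 3(N+1)
     = 12/(11*12) * (18.5^2/4 + 24.5^2/3 + 23^2/4) - 3*12
     = 0.090909 * 417.896 - 36
     = 1.990530.
Step 4: Ties present; correction factor C = 1 - 12/(11^3 - 11) = 0.990909. Corrected H = 1.990530 / 0.990909 = 2.008792.
Step 5: Under H0, H ~ chi^2(2); p-value = 0.366266.
Step 6: alpha = 0.05. fail to reject H0.

H = 2.0088, df = 2, p = 0.366266, fail to reject H0.


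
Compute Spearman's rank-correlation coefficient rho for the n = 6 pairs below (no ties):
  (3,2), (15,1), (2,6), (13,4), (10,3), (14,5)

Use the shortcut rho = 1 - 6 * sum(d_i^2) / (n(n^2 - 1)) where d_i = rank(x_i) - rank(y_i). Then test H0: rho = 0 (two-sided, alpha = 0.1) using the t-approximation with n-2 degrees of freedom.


Step 1: Rank x and y separately (midranks; no ties here).
rank(x): 3->2, 15->6, 2->1, 13->4, 10->3, 14->5
rank(y): 2->2, 1->1, 6->6, 4->4, 3->3, 5->5
Step 2: d_i = R_x(i) - R_y(i); compute d_i^2.
  (2-2)^2=0, (6-1)^2=25, (1-6)^2=25, (4-4)^2=0, (3-3)^2=0, (5-5)^2=0
sum(d^2) = 50.
Step 3: rho = 1 - 6*50 / (6*(6^2 - 1)) = 1 - 300/210 = -0.428571.
Step 4: Under H0, t = rho * sqrt((n-2)/(1-rho^2)) = -0.9487 ~ t(4).
Step 5: Two-sided p-value from the t-distribution with 4 df = 0.396501.
Step 6: alpha = 0.1. fail to reject H0.

rho = -0.4286, p = 0.396501, fail to reject H0 at alpha = 0.1.


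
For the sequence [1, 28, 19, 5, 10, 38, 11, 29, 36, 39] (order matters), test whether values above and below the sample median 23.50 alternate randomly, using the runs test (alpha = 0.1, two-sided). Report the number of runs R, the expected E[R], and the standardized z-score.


Step 1: Compute median = 23.50; label A = above, B = below.
Labels in order: BABBBABAAA  (n_A = 5, n_B = 5)
Step 2: Count runs R = 6.
Step 3: Under H0 (random ordering), E[R] = 2*n_A*n_B/(n_A+n_B) + 1 = 2*5*5/10 + 1 = 6.0000.
        Var[R] = 2*n_A*n_B*(2*n_A*n_B - n_A - n_B) / ((n_A+n_B)^2 * (n_A+n_B-1)) = 2000/900 = 2.2222.
        SD[R] = 1.4907.
Step 4: R = E[R], so z = 0 with no continuity correction.
Step 5: Two-sided p-value via normal approximation = 2*(1 - Phi(|z|)) = 1.000000.
Step 6: alpha = 0.1. fail to reject H0.

R = 6, z = 0.0000, p = 1.000000, fail to reject H0.


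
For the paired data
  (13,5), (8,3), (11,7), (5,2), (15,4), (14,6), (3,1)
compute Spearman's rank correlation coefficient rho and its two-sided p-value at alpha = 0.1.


Step 1: Rank x and y separately (midranks; no ties here).
rank(x): 13->5, 8->3, 11->4, 5->2, 15->7, 14->6, 3->1
rank(y): 5->5, 3->3, 7->7, 2->2, 4->4, 6->6, 1->1
Step 2: d_i = R_x(i) - R_y(i); compute d_i^2.
  (5-5)^2=0, (3-3)^2=0, (4-7)^2=9, (2-2)^2=0, (7-4)^2=9, (6-6)^2=0, (1-1)^2=0
sum(d^2) = 18.
Step 3: rho = 1 - 6*18 / (7*(7^2 - 1)) = 1 - 108/336 = 0.678571.
Step 4: Under H0, t = rho * sqrt((n-2)/(1-rho^2)) = 2.0657 ~ t(5).
Step 5: Two-sided p-value from the t-distribution with 5 df = 0.093750.
Step 6: alpha = 0.1. reject H0.

rho = 0.6786, p = 0.093750, reject H0 at alpha = 0.1.


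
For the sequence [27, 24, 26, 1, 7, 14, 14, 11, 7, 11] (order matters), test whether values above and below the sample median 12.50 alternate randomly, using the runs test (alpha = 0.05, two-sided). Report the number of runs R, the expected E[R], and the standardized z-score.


Step 1: Compute median = 12.50; label A = above, B = below.
Labels in order: AAABBAABBB  (n_A = 5, n_B = 5)
Step 2: Count runs R = 4.
Step 3: Under H0 (random ordering), E[R] = 2*n_A*n_B/(n_A+n_B) + 1 = 2*5*5/10 + 1 = 6.0000.
        Var[R] = 2*n_A*n_B*(2*n_A*n_B - n_A - n_B) / ((n_A+n_B)^2 * (n_A+n_B-1)) = 2000/900 = 2.2222.
        SD[R] = 1.4907.
Step 4: Continuity-corrected z = (R + 0.5 - E[R]) / SD[R] = (4 + 0.5 - 6.0000) / 1.4907 = -1.0062.
Step 5: Two-sided p-value via normal approximation = 2*(1 - Phi(|z|)) = 0.314305.
Step 6: alpha = 0.05. fail to reject H0.

R = 4, z = -1.0062, p = 0.314305, fail to reject H0.


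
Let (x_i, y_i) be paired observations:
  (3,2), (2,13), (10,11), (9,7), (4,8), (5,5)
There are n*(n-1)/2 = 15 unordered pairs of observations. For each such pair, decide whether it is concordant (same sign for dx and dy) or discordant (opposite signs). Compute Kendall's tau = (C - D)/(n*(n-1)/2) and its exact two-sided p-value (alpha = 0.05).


Step 1: Enumerate the 15 unordered pairs (i,j) with i<j and classify each by sign(x_j-x_i) * sign(y_j-y_i).
  (1,2):dx=-1,dy=+11->D; (1,3):dx=+7,dy=+9->C; (1,4):dx=+6,dy=+5->C; (1,5):dx=+1,dy=+6->C
  (1,6):dx=+2,dy=+3->C; (2,3):dx=+8,dy=-2->D; (2,4):dx=+7,dy=-6->D; (2,5):dx=+2,dy=-5->D
  (2,6):dx=+3,dy=-8->D; (3,4):dx=-1,dy=-4->C; (3,5):dx=-6,dy=-3->C; (3,6):dx=-5,dy=-6->C
  (4,5):dx=-5,dy=+1->D; (4,6):dx=-4,dy=-2->C; (5,6):dx=+1,dy=-3->D
Step 2: C = 8, D = 7, total pairs = 15.
Step 3: tau = (C - D)/(n(n-1)/2) = (8 - 7)/15 = 0.066667.
Step 4: Exact two-sided p-value (enumerate n! = 720 permutations of y under H0): p = 1.000000.
Step 5: alpha = 0.05. fail to reject H0.

tau_b = 0.0667 (C=8, D=7), p = 1.000000, fail to reject H0.


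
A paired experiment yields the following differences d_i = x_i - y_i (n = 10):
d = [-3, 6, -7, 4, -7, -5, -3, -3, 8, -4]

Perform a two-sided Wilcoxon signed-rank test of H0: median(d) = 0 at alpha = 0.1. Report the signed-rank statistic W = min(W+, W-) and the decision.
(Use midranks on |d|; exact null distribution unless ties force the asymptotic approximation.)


Step 1: Drop any zero differences (none here) and take |d_i|.
|d| = [3, 6, 7, 4, 7, 5, 3, 3, 8, 4]
Step 2: Midrank |d_i| (ties get averaged ranks).
ranks: |3|->2, |6|->7, |7|->8.5, |4|->4.5, |7|->8.5, |5|->6, |3|->2, |3|->2, |8|->10, |4|->4.5
Step 3: Attach original signs; sum ranks with positive sign and with negative sign.
W+ = 7 + 4.5 + 10 = 21.5
W- = 2 + 8.5 + 8.5 + 6 + 2 + 2 + 4.5 = 33.5
(Check: W+ + W- = 55 should equal n(n+1)/2 = 55.)
Step 4: Test statistic W = min(W+, W-) = 21.5.
Step 5: Ties in |d|, so use the tie-corrected normal approximation.
        E[W] = n(n+1)/4 = 10*11/4 = 27.5.
        Tie groups: |d|=3 (t=3), |d|=4 (t=2), |d|=7 (t=2); sum(t^3 - t) = 36.
        Var[W] = n(n+1)(2n+1)/24 - sum(t^3-t)/48 = 2310/24 - 36/48 = 95.5.
        z = (W - E[W]) / sqrt(Var[W]) = (21.5 - 27.5) / 9.7724 = -0.6140.
        Two-sided p = 2*Phi(z) = 0.539233.
Step 6: alpha = 0.1. fail to reject H0.

W+ = 21.5, W- = 33.5, W = min = 21.5, p = 0.539233, fail to reject H0.


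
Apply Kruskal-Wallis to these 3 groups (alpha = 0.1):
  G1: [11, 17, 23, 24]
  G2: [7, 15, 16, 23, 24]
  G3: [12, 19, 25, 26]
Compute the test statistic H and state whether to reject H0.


Step 1: Combine all N = 13 observations and assign midranks.
sorted (value, group, rank): (7,G2,1), (11,G1,2), (12,G3,3), (15,G2,4), (16,G2,5), (17,G1,6), (19,G3,7), (23,G1,8.5), (23,G2,8.5), (24,G1,10.5), (24,G2,10.5), (25,G3,12), (26,G3,13)
Step 2: Sum ranks within each group.
R_1 = 27 (n_1 = 4)
R_2 = 29 (n_2 = 5)
R_3 = 35 (n_3 = 4)
Step 3: H = 12/(N(N+1)) * sum(R_i^2/n_i) - 3(N+1)
     = 12/(13*14) * (27^2/4 + 29^2/5 + 35^2/4) - 3*14
     = 0.065934 * 656.7 - 42
     = 1.298901.
Step 4: Ties present; correction factor C = 1 - 12/(13^3 - 13) = 0.994505. Corrected H = 1.298901 / 0.994505 = 1.306077.
Step 5: Under H0, H ~ chi^2(2); p-value = 0.520462.
Step 6: alpha = 0.1. fail to reject H0.

H = 1.3061, df = 2, p = 0.520462, fail to reject H0.


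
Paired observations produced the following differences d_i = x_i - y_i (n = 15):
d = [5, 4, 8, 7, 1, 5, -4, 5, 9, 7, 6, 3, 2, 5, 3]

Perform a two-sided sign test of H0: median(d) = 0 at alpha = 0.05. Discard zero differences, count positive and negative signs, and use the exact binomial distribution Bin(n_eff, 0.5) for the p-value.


Step 1: Discard zero differences. Original n = 15; n_eff = number of nonzero differences = 15.
Nonzero differences (with sign): +5, +4, +8, +7, +1, +5, -4, +5, +9, +7, +6, +3, +2, +5, +3
Step 2: Count signs: positive = 14, negative = 1.
Step 3: Under H0: P(positive) = 0.5, so the number of positives S ~ Bin(15, 0.5).
Step 4: Two-sided exact p-value = sum of Bin(15,0.5) probabilities at or below the observed probability = 0.000977.
Step 5: alpha = 0.05. reject H0.

n_eff = 15, pos = 14, neg = 1, p = 0.000977, reject H0.


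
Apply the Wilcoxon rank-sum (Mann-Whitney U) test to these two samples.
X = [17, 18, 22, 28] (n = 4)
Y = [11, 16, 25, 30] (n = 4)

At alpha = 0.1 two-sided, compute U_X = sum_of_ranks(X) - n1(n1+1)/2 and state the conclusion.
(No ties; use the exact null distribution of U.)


Step 1: Combine and sort all 8 observations; assign midranks.
sorted (value, group): (11,Y), (16,Y), (17,X), (18,X), (22,X), (25,Y), (28,X), (30,Y)
ranks: 11->1, 16->2, 17->3, 18->4, 22->5, 25->6, 28->7, 30->8
Step 2: Rank sum for X: R1 = 3 + 4 + 5 + 7 = 19.
Step 3: U_X = R1 - n1(n1+1)/2 = 19 - 4*5/2 = 19 - 10 = 9.
       U_Y = n1*n2 - U_X = 16 - 9 = 7.
Step 4: No ties, so the exact null distribution of U (based on enumerating the C(8,4) = 70 equally likely rank assignments) gives the two-sided p-value.
Step 5: p-value = 0.885714; compare to alpha = 0.1. fail to reject H0.

U_X = 9, p = 0.885714, fail to reject H0 at alpha = 0.1.


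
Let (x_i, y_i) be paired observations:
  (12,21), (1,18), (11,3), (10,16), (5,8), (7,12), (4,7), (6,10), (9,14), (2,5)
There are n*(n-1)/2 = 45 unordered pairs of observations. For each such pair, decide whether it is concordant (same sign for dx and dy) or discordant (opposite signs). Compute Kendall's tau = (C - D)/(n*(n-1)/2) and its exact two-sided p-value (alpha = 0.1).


Step 1: Enumerate the 45 unordered pairs (i,j) with i<j and classify each by sign(x_j-x_i) * sign(y_j-y_i).
  (1,2):dx=-11,dy=-3->C; (1,3):dx=-1,dy=-18->C; (1,4):dx=-2,dy=-5->C; (1,5):dx=-7,dy=-13->C
  (1,6):dx=-5,dy=-9->C; (1,7):dx=-8,dy=-14->C; (1,8):dx=-6,dy=-11->C; (1,9):dx=-3,dy=-7->C
  (1,10):dx=-10,dy=-16->C; (2,3):dx=+10,dy=-15->D; (2,4):dx=+9,dy=-2->D; (2,5):dx=+4,dy=-10->D
  (2,6):dx=+6,dy=-6->D; (2,7):dx=+3,dy=-11->D; (2,8):dx=+5,dy=-8->D; (2,9):dx=+8,dy=-4->D
  (2,10):dx=+1,dy=-13->D; (3,4):dx=-1,dy=+13->D; (3,5):dx=-6,dy=+5->D; (3,6):dx=-4,dy=+9->D
  (3,7):dx=-7,dy=+4->D; (3,8):dx=-5,dy=+7->D; (3,9):dx=-2,dy=+11->D; (3,10):dx=-9,dy=+2->D
  (4,5):dx=-5,dy=-8->C; (4,6):dx=-3,dy=-4->C; (4,7):dx=-6,dy=-9->C; (4,8):dx=-4,dy=-6->C
  (4,9):dx=-1,dy=-2->C; (4,10):dx=-8,dy=-11->C; (5,6):dx=+2,dy=+4->C; (5,7):dx=-1,dy=-1->C
  (5,8):dx=+1,dy=+2->C; (5,9):dx=+4,dy=+6->C; (5,10):dx=-3,dy=-3->C; (6,7):dx=-3,dy=-5->C
  (6,8):dx=-1,dy=-2->C; (6,9):dx=+2,dy=+2->C; (6,10):dx=-5,dy=-7->C; (7,8):dx=+2,dy=+3->C
  (7,9):dx=+5,dy=+7->C; (7,10):dx=-2,dy=-2->C; (8,9):dx=+3,dy=+4->C; (8,10):dx=-4,dy=-5->C
  (9,10):dx=-7,dy=-9->C
Step 2: C = 30, D = 15, total pairs = 45.
Step 3: tau = (C - D)/(n(n-1)/2) = (30 - 15)/45 = 0.333333.
Step 4: Exact two-sided p-value (enumerate n! = 3628800 permutations of y under H0): p = 0.216373.
Step 5: alpha = 0.1. fail to reject H0.

tau_b = 0.3333 (C=30, D=15), p = 0.216373, fail to reject H0.


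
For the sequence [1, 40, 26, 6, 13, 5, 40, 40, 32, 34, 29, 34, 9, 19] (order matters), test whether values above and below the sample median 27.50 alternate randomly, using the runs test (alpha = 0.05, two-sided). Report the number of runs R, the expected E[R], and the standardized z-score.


Step 1: Compute median = 27.50; label A = above, B = below.
Labels in order: BABBBBAAAAAABB  (n_A = 7, n_B = 7)
Step 2: Count runs R = 5.
Step 3: Under H0 (random ordering), E[R] = 2*n_A*n_B/(n_A+n_B) + 1 = 2*7*7/14 + 1 = 8.0000.
        Var[R] = 2*n_A*n_B*(2*n_A*n_B - n_A - n_B) / ((n_A+n_B)^2 * (n_A+n_B-1)) = 8232/2548 = 3.2308.
        SD[R] = 1.7974.
Step 4: Continuity-corrected z = (R + 0.5 - E[R]) / SD[R] = (5 + 0.5 - 8.0000) / 1.7974 = -1.3909.
Step 5: Two-sided p-value via normal approximation = 2*(1 - Phi(|z|)) = 0.164264.
Step 6: alpha = 0.05. fail to reject H0.

R = 5, z = -1.3909, p = 0.164264, fail to reject H0.


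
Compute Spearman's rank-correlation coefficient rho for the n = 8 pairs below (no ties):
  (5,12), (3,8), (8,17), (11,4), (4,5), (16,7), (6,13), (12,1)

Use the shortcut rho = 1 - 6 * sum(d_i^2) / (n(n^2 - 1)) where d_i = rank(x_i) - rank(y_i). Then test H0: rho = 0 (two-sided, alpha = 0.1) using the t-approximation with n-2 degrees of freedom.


Step 1: Rank x and y separately (midranks; no ties here).
rank(x): 5->3, 3->1, 8->5, 11->6, 4->2, 16->8, 6->4, 12->7
rank(y): 12->6, 8->5, 17->8, 4->2, 5->3, 7->4, 13->7, 1->1
Step 2: d_i = R_x(i) - R_y(i); compute d_i^2.
  (3-6)^2=9, (1-5)^2=16, (5-8)^2=9, (6-2)^2=16, (2-3)^2=1, (8-4)^2=16, (4-7)^2=9, (7-1)^2=36
sum(d^2) = 112.
Step 3: rho = 1 - 6*112 / (8*(8^2 - 1)) = 1 - 672/504 = -0.333333.
Step 4: Under H0, t = rho * sqrt((n-2)/(1-rho^2)) = -0.8660 ~ t(6).
Step 5: Two-sided p-value from the t-distribution with 6 df = 0.419753.
Step 6: alpha = 0.1. fail to reject H0.

rho = -0.3333, p = 0.419753, fail to reject H0 at alpha = 0.1.


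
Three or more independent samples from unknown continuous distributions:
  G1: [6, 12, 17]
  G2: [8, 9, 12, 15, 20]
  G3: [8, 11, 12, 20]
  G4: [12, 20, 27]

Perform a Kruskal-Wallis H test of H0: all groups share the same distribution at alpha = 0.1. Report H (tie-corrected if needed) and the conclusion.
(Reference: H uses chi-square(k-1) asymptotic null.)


Step 1: Combine all N = 15 observations and assign midranks.
sorted (value, group, rank): (6,G1,1), (8,G2,2.5), (8,G3,2.5), (9,G2,4), (11,G3,5), (12,G1,7.5), (12,G2,7.5), (12,G3,7.5), (12,G4,7.5), (15,G2,10), (17,G1,11), (20,G2,13), (20,G3,13), (20,G4,13), (27,G4,15)
Step 2: Sum ranks within each group.
R_1 = 19.5 (n_1 = 3)
R_2 = 37 (n_2 = 5)
R_3 = 28 (n_3 = 4)
R_4 = 35.5 (n_4 = 3)
Step 3: H = 12/(N(N+1)) * sum(R_i^2/n_i) - 3(N+1)
     = 12/(15*16) * (19.5^2/3 + 37^2/5 + 28^2/4 + 35.5^2/3) - 3*16
     = 0.050000 * 1016.63 - 48
     = 2.831667.
Step 4: Ties present; correction factor C = 1 - 90/(15^3 - 15) = 0.973214. Corrected H = 2.831667 / 0.973214 = 2.909602.
Step 5: Under H0, H ~ chi^2(3); p-value = 0.405774.
Step 6: alpha = 0.1. fail to reject H0.

H = 2.9096, df = 3, p = 0.405774, fail to reject H0.


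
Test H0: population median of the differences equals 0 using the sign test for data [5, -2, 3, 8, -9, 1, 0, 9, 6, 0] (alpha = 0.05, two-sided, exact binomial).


Step 1: Discard zero differences. Original n = 10; n_eff = number of nonzero differences = 8.
Nonzero differences (with sign): +5, -2, +3, +8, -9, +1, +9, +6
Step 2: Count signs: positive = 6, negative = 2.
Step 3: Under H0: P(positive) = 0.5, so the number of positives S ~ Bin(8, 0.5).
Step 4: Two-sided exact p-value = sum of Bin(8,0.5) probabilities at or below the observed probability = 0.289062.
Step 5: alpha = 0.05. fail to reject H0.

n_eff = 8, pos = 6, neg = 2, p = 0.289062, fail to reject H0.


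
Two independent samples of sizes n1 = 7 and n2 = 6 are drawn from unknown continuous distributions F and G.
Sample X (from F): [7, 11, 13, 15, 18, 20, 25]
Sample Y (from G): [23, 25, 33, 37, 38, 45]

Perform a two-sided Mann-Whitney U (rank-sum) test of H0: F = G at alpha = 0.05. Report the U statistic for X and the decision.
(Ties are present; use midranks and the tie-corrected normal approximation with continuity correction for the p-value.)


Step 1: Combine and sort all 13 observations; assign midranks.
sorted (value, group): (7,X), (11,X), (13,X), (15,X), (18,X), (20,X), (23,Y), (25,X), (25,Y), (33,Y), (37,Y), (38,Y), (45,Y)
ranks: 7->1, 11->2, 13->3, 15->4, 18->5, 20->6, 23->7, 25->8.5, 25->8.5, 33->10, 37->11, 38->12, 45->13
Step 2: Rank sum for X: R1 = 1 + 2 + 3 + 4 + 5 + 6 + 8.5 = 29.5.
Step 3: U_X = R1 - n1(n1+1)/2 = 29.5 - 7*8/2 = 29.5 - 28 = 1.5.
       U_Y = n1*n2 - U_X = 42 - 1.5 = 40.5.
Step 4: Ties are present, so use the tie-corrected normal approximation (with continuity correction) for the p-value.
Step 5: p-value = 0.006567; compare to alpha = 0.05. reject H0.

U_X = 1.5, p = 0.006567, reject H0 at alpha = 0.05.


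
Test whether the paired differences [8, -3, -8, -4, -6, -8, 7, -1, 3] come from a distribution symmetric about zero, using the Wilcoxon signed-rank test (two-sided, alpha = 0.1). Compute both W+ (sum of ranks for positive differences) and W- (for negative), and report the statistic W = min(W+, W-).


Step 1: Drop any zero differences (none here) and take |d_i|.
|d| = [8, 3, 8, 4, 6, 8, 7, 1, 3]
Step 2: Midrank |d_i| (ties get averaged ranks).
ranks: |8|->8, |3|->2.5, |8|->8, |4|->4, |6|->5, |8|->8, |7|->6, |1|->1, |3|->2.5
Step 3: Attach original signs; sum ranks with positive sign and with negative sign.
W+ = 8 + 6 + 2.5 = 16.5
W- = 2.5 + 8 + 4 + 5 + 8 + 1 = 28.5
(Check: W+ + W- = 45 should equal n(n+1)/2 = 45.)
Step 4: Test statistic W = min(W+, W-) = 16.5.
Step 5: Ties in |d|, so use the tie-corrected normal approximation.
        E[W] = n(n+1)/4 = 9*10/4 = 22.5.
        Tie groups: |d|=3 (t=2), |d|=8 (t=3); sum(t^3 - t) = 30.
        Var[W] = n(n+1)(2n+1)/24 - sum(t^3-t)/48 = 1710/24 - 30/48 = 70.625.
        z = (W - E[W]) / sqrt(Var[W]) = (16.5 - 22.5) / 8.4039 = -0.7140.
        Two-sided p = 2*Phi(z) = 0.475254.
Step 6: alpha = 0.1. fail to reject H0.

W+ = 16.5, W- = 28.5, W = min = 16.5, p = 0.475254, fail to reject H0.


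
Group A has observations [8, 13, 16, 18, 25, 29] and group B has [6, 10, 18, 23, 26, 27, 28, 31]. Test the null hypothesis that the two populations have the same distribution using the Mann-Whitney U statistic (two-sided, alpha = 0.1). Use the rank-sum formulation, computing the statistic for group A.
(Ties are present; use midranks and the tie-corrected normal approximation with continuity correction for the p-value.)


Step 1: Combine and sort all 14 observations; assign midranks.
sorted (value, group): (6,Y), (8,X), (10,Y), (13,X), (16,X), (18,X), (18,Y), (23,Y), (25,X), (26,Y), (27,Y), (28,Y), (29,X), (31,Y)
ranks: 6->1, 8->2, 10->3, 13->4, 16->5, 18->6.5, 18->6.5, 23->8, 25->9, 26->10, 27->11, 28->12, 29->13, 31->14
Step 2: Rank sum for X: R1 = 2 + 4 + 5 + 6.5 + 9 + 13 = 39.5.
Step 3: U_X = R1 - n1(n1+1)/2 = 39.5 - 6*7/2 = 39.5 - 21 = 18.5.
       U_Y = n1*n2 - U_X = 48 - 18.5 = 29.5.
Step 4: Ties are present, so use the tie-corrected normal approximation (with continuity correction) for the p-value.
Step 5: p-value = 0.518145; compare to alpha = 0.1. fail to reject H0.

U_X = 18.5, p = 0.518145, fail to reject H0 at alpha = 0.1.


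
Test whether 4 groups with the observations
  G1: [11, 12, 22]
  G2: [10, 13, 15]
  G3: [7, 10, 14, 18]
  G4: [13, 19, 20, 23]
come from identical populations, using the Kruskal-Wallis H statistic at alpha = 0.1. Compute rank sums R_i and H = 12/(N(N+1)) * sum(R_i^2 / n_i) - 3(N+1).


Step 1: Combine all N = 14 observations and assign midranks.
sorted (value, group, rank): (7,G3,1), (10,G2,2.5), (10,G3,2.5), (11,G1,4), (12,G1,5), (13,G2,6.5), (13,G4,6.5), (14,G3,8), (15,G2,9), (18,G3,10), (19,G4,11), (20,G4,12), (22,G1,13), (23,G4,14)
Step 2: Sum ranks within each group.
R_1 = 22 (n_1 = 3)
R_2 = 18 (n_2 = 3)
R_3 = 21.5 (n_3 = 4)
R_4 = 43.5 (n_4 = 4)
Step 3: H = 12/(N(N+1)) * sum(R_i^2/n_i) - 3(N+1)
     = 12/(14*15) * (22^2/3 + 18^2/3 + 21.5^2/4 + 43.5^2/4) - 3*15
     = 0.057143 * 857.958 - 45
     = 4.026190.
Step 4: Ties present; correction factor C = 1 - 12/(14^3 - 14) = 0.995604. Corrected H = 4.026190 / 0.995604 = 4.043966.
Step 5: Under H0, H ~ chi^2(3); p-value = 0.256756.
Step 6: alpha = 0.1. fail to reject H0.

H = 4.0440, df = 3, p = 0.256756, fail to reject H0.


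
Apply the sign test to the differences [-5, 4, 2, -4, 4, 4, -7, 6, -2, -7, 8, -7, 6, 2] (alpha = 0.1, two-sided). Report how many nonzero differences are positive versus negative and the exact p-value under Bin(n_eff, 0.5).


Step 1: Discard zero differences. Original n = 14; n_eff = number of nonzero differences = 14.
Nonzero differences (with sign): -5, +4, +2, -4, +4, +4, -7, +6, -2, -7, +8, -7, +6, +2
Step 2: Count signs: positive = 8, negative = 6.
Step 3: Under H0: P(positive) = 0.5, so the number of positives S ~ Bin(14, 0.5).
Step 4: Two-sided exact p-value = sum of Bin(14,0.5) probabilities at or below the observed probability = 0.790527.
Step 5: alpha = 0.1. fail to reject H0.

n_eff = 14, pos = 8, neg = 6, p = 0.790527, fail to reject H0.


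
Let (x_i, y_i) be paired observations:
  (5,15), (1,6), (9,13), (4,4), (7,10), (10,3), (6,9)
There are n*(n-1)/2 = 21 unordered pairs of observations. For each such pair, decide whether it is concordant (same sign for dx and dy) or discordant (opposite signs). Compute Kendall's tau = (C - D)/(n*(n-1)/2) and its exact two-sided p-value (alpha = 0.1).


Step 1: Enumerate the 21 unordered pairs (i,j) with i<j and classify each by sign(x_j-x_i) * sign(y_j-y_i).
  (1,2):dx=-4,dy=-9->C; (1,3):dx=+4,dy=-2->D; (1,4):dx=-1,dy=-11->C; (1,5):dx=+2,dy=-5->D
  (1,6):dx=+5,dy=-12->D; (1,7):dx=+1,dy=-6->D; (2,3):dx=+8,dy=+7->C; (2,4):dx=+3,dy=-2->D
  (2,5):dx=+6,dy=+4->C; (2,6):dx=+9,dy=-3->D; (2,7):dx=+5,dy=+3->C; (3,4):dx=-5,dy=-9->C
  (3,5):dx=-2,dy=-3->C; (3,6):dx=+1,dy=-10->D; (3,7):dx=-3,dy=-4->C; (4,5):dx=+3,dy=+6->C
  (4,6):dx=+6,dy=-1->D; (4,7):dx=+2,dy=+5->C; (5,6):dx=+3,dy=-7->D; (5,7):dx=-1,dy=-1->C
  (6,7):dx=-4,dy=+6->D
Step 2: C = 11, D = 10, total pairs = 21.
Step 3: tau = (C - D)/(n(n-1)/2) = (11 - 10)/21 = 0.047619.
Step 4: Exact two-sided p-value (enumerate n! = 5040 permutations of y under H0): p = 1.000000.
Step 5: alpha = 0.1. fail to reject H0.

tau_b = 0.0476 (C=11, D=10), p = 1.000000, fail to reject H0.


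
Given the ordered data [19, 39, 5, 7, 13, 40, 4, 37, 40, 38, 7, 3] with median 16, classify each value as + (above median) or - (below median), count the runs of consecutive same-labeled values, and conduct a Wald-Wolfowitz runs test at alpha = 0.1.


Step 1: Compute median = 16; label A = above, B = below.
Labels in order: AABBBABAAABB  (n_A = 6, n_B = 6)
Step 2: Count runs R = 6.
Step 3: Under H0 (random ordering), E[R] = 2*n_A*n_B/(n_A+n_B) + 1 = 2*6*6/12 + 1 = 7.0000.
        Var[R] = 2*n_A*n_B*(2*n_A*n_B - n_A - n_B) / ((n_A+n_B)^2 * (n_A+n_B-1)) = 4320/1584 = 2.7273.
        SD[R] = 1.6514.
Step 4: Continuity-corrected z = (R + 0.5 - E[R]) / SD[R] = (6 + 0.5 - 7.0000) / 1.6514 = -0.3028.
Step 5: Two-sided p-value via normal approximation = 2*(1 - Phi(|z|)) = 0.762069.
Step 6: alpha = 0.1. fail to reject H0.

R = 6, z = -0.3028, p = 0.762069, fail to reject H0.
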